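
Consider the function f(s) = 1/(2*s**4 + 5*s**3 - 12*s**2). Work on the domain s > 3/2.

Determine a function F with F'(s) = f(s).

An antiderivative is F(s) = (-55*s*log(s) + 64*s*log(s - 3/2) - 9*s*log(s + 4) + 132)/(1584*s).

Factor the denominator (s**2*(s + 4)*(2*s - 3)) and decompose: f = 8/(99*(2*s - 3)) - 1/(176*(s + 4)) - 5/(144*s) - 1/(12*s**2); each piece integrates to a log, atan, or power term.
Check: d/ds[(-55*s*log(s) + 64*s*log(s - 3/2) - 9*s*log(s + 4) + 132)/(1584*s)] = 1/(2*s**4 + 5*s**3 - 12*s**2) = f(s).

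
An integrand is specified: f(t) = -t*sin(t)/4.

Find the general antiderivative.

F(t) = t*cos(t)/4 - sin(t)/4 + C

For F(t) to be correct the identity F'(t) - f(t) = 0 must hold.
Check: d/dt[t*cos(t)/4 - sin(t)/4] = -t*sin(t)/4 = f(t).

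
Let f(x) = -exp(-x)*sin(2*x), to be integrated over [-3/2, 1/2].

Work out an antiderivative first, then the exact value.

Antiderivative: F(x) = exp(-x)*sin(2*x)/5 + 2*exp(-x)*cos(2*x)/5; value = exp(-1/2)*sin(1)/5 + exp(3/2)*sin(3)/5 + 2*exp(-1/2)*cos(1)/5 - 2*exp(3/2)*cos(3)/5

Since d/dx undoes antidifferentiation here, F'(x) = f(x) is required of F(x).
F(x) = exp(-x)*sin(2*x)/5 + 2*exp(-x)*cos(2*x)/5 is an antiderivative of f.
Check: d/dx[exp(-x)*sin(2*x)/5 + 2*exp(-x)*cos(2*x)/5] = -exp(-x)*sin(2*x) = f(x).
F(1/2) = exp(-1/2)*sin(1)/5 + 2*exp(-1/2)*cos(1)/5; F(-3/2) = 2*exp(3/2)*cos(3)/5 - exp(3/2)*sin(3)/5.
Integral = F(1/2) - F(-3/2) = exp(-1/2)*sin(1)/5 + exp(3/2)*sin(3)/5 + 2*exp(-1/2)*cos(1)/5 - 2*exp(3/2)*cos(3)/5.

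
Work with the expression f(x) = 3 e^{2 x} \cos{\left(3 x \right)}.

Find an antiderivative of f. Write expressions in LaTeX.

An antiderivative is F(x) = \frac{9 e^{2 x} \sin{\left(3 x \right)}}{13} + \frac{6 e^{2 x} \cos{\left(3 x \right)}}{13}.

Whatever form F(x) takes, F'(x) = f(x) is non-negotiable.
Check: d/dx[\frac{9 e^{2 x} \sin{\left(3 x \right)}}{13} + \frac{6 e^{2 x} \cos{\left(3 x \right)}}{13}] = 3 e^{2 x} \cos{\left(3 x \right)} = f(x).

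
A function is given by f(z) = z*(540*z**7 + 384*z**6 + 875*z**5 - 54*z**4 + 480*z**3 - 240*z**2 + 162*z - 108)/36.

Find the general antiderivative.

f has the shape u'v + uv' for u = -4*z**4/3 - z**2 + z and v = -5*z**5/4 - z**4 - 5*z**3/3 - 3*z/2 — it is the derivative of the product u*v.
Check: d/dz[(-4*z**4/3 - z**2 + z)*(-5*z**5/4 - z**4 - 5*z**3/3 - 3*z/2)] = 15*z**8 + 32*z**7/3 + 875*z**6/36 - 3*z**5/2 + 40*z**4/3 - 20*z**3/3 + 9*z**2/2 - 3*z, which equals f(z).

F(z) = (-4*z**4/3 - z**2 + z)*(-5*z**5/4 - z**4 - 5*z**3/3 - 3*z/2) + C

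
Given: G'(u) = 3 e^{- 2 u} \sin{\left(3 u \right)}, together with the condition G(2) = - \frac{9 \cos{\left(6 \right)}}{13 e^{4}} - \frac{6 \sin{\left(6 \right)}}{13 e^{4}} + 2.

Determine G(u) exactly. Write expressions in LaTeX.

Check a candidate G(u) by differentiating: d/du[G] must match the given G'(u).
A general antiderivative is - \frac{6 e^{- 2 u} \sin{\left(3 u \right)}}{13} - \frac{9 e^{- 2 u} \cos{\left(3 u \right)}}{13} + C.
The condition gives C = - \frac{9 \cos{\left(6 \right)}}{13 e^{4}} - \frac{6 \sin{\left(6 \right)}}{13 e^{4}} + 2 - (- \frac{9 \cos{\left(6 \right)}}{13 e^{4}} - \frac{6 \sin{\left(6 \right)}}{13 e^{4}}) = 2.
So G(u) = \frac{\left(26 e^{2 u} - 6 \sin{\left(3 u \right)} - 9 \cos{\left(3 u \right)}\right) e^{- 2 u}}{13}.
Check: d/du[\frac{\left(26 e^{2 u} - 6 \sin{\left(3 u \right)} - 9 \cos{\left(3 u \right)}\right) e^{- 2 u}}{13}] = 3 e^{- 2 u} \sin{\left(3 u \right)} = G'(u).

G(u) = \frac{\left(26 e^{2 u} - 6 \sin{\left(3 u \right)} - 9 \cos{\left(3 u \right)}\right) e^{- 2 u}}{13}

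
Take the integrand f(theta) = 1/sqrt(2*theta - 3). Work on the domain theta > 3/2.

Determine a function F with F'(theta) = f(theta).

An antiderivative is F(theta) = sqrt(2*theta - 3).

Differentiate the proposed F(theta) back; it has to land on f(theta) exactly.
Check: d/dtheta[sqrt(2*theta - 3)] = 1/sqrt(2*theta - 3) = f(theta).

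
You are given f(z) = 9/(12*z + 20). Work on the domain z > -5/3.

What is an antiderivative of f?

An antiderivative is F(z) = 3*log(3*z/2 + 5/2)/4.

An antiderivative F(z) passes only if d/dz[F] lands on f(z) exactly.
Check: d/dz[3*log(3*z/2 + 5/2)/4] = 9/(12*z + 20) = f(z).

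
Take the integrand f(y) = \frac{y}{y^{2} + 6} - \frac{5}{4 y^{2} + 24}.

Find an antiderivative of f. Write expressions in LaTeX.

Integrate term by term and add the pieces.
Check: d/dy[\frac{\log{\left(y^{2} + 6 \right)}}{2} - \frac{5 \sqrt{6} \operatorname{atan}{\left(\frac{\sqrt{6} y}{6} \right)}}{24}] = \frac{4 y - 5}{4 y^{2} + 24}, which equals f(y).

An antiderivative is F(y) = \frac{\log{\left(y^{2} + 6 \right)}}{2} - \frac{5 \sqrt{6} \operatorname{atan}{\left(\frac{\sqrt{6} y}{6} \right)}}{24}.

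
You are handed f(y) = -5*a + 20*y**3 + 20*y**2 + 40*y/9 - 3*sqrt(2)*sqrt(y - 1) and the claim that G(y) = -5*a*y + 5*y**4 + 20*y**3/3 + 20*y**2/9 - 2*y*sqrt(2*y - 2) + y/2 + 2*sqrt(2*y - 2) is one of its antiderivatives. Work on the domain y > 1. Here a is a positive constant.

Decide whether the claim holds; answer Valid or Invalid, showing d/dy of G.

d/dy[G] = (-90*a*sqrt(y - 1) + 360*y**3*sqrt(y - 1) + 360*y**2*sqrt(y - 1) + 80*y*sqrt(y - 1) - 54*sqrt(2)*y + 9*sqrt(y - 1) + 54*sqrt(2))/(18*sqrt(y - 1))
d/dy[G] - f(y) = 1/2 != 0.

Invalid: d/dy[G] - f = 1/2, which is not 0.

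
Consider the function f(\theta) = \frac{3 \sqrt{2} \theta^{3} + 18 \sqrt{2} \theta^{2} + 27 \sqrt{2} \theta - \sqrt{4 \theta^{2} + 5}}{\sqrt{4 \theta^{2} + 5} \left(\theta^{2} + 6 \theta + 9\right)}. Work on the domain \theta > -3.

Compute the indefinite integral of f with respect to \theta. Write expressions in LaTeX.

Differentiate the proposed F(\theta) back; it has to land on f(\theta) exactly.
Check: d/d\theta[\frac{3 \sqrt{2 \theta^{2} + \frac{5}{2}}}{2} + \frac{1}{\theta + 3}] = \frac{3 \sqrt{2} \theta^{3} + 18 \sqrt{2} \theta^{2} + 27 \sqrt{2} \theta - \sqrt{4 \theta^{2} + 5}}{\theta^{2} \sqrt{4 \theta^{2} + 5} + 6 \theta \sqrt{4 \theta^{2} + 5} + 9 \sqrt{4 \theta^{2} + 5}}, which equals f(\theta).

F(\theta) = \frac{3 \sqrt{2 \theta^{2} + \frac{5}{2}}}{2} + \frac{1}{\theta + 3} + C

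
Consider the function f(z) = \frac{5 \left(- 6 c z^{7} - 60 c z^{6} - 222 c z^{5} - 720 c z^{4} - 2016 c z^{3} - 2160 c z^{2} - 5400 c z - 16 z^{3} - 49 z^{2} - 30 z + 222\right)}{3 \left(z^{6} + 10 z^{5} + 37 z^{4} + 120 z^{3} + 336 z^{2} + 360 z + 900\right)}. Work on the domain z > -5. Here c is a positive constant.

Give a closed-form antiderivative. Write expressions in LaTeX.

Differentiate the proposed F(z) back; it has to land on f(z) exactly.
Check: d/dz[- \frac{5 \left(3 c z^{5} + 15 c z^{4} + 18 c z^{3} + 90 c z^{2} - 8 z - 3\right)}{3 \left(z + 5\right) \left(z^{2} + 6\right)}] = \frac{- 30 c z^{7} - 300 c z^{6} - 1110 c z^{5} - 3600 c z^{4} - 10080 c z^{3} - 10800 c z^{2} - 27000 c z - 80 z^{3} - 245 z^{2} - 150 z + 1110}{3 z^{6} + 30 z^{5} + 111 z^{4} + 360 z^{3} + 1008 z^{2} + 1080 z + 2700}, which equals f(z).

An antiderivative is F(z) = - \frac{5 \left(3 c z^{5} + 15 c z^{4} + 18 c z^{3} + 90 c z^{2} - 8 z - 3\right)}{3 \left(z + 5\right) \left(z^{2} + 6\right)}.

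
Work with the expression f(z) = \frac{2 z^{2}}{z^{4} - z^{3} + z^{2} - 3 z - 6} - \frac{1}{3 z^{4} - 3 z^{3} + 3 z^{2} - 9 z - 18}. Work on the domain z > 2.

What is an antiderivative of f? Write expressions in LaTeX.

An antiderivative is F(z) = \frac{23 \log{\left(z - 2 \right)}}{63} - \frac{5 \log{\left(z + 1 \right)}}{36} - \frac{19 \log{\left(z^{2} + 3 \right)}}{168} + \frac{95 \sqrt{3} \operatorname{atan}{\left(\frac{\sqrt{3} z}{3} \right)}}{252}.

The denominator factors as 3 \left(z - 2\right) \left(z + 1\right) \left(z^{2} + 3\right); partial fractions split f into directly integrable pieces: - \frac{19 \left(z - 5\right)}{84 \left(z^{2} + 3\right)} - \frac{5}{36 \left(z + 1\right)} + \frac{23}{63 \left(z - 2\right)}.
Check: d/dz[\frac{23 \log{\left(z - 2 \right)}}{63} - \frac{5 \log{\left(z + 1 \right)}}{36} - \frac{19 \log{\left(z^{2} + 3 \right)}}{168} + \frac{95 \sqrt{3} \operatorname{atan}{\left(\frac{\sqrt{3} z}{3} \right)}}{252}] = \frac{6 z^{2} - 1}{3 z^{4} - 3 z^{3} + 3 z^{2} - 9 z - 18}, which equals f(z).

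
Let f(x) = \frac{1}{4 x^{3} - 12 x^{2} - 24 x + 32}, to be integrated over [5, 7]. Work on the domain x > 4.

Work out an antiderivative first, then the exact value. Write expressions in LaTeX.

The denominator factors as 4 \left(x - 4\right) \left(x - 1\right) \left(x + 2\right); partial fractions split f into directly integrable pieces: \frac{1}{72 \left(x + 2\right)} - \frac{1}{36 \left(x - 1\right)} + \frac{1}{72 \left(x - 4\right)}.
F(x) = - \frac{\log{\left(x - 1 \right)}}{36} + \frac{\log{\left(x^{2} - 2 x - 8 \right)}}{72} is an antiderivative of f.
Check: d/dx[- \frac{\log{\left(x - 1 \right)}}{36} + \frac{\log{\left(x^{2} - 2 x - 8 \right)}}{72}] = \frac{1}{4 x^{3} - 12 x^{2} - 24 x + 32} = f(x).
F(7) = - \frac{\log{\left(6 \right)}}{36} + \frac{\log{\left(27 \right)}}{72}; F(5) = - \frac{\log{\left(4 \right)}}{36} + \frac{\log{\left(7 \right)}}{72}.
Integral = F(7) - F(5) = - \frac{\log{\left(6 \right)}}{36} - \frac{\log{\left(7 \right)}}{72} + \frac{\log{\left(4 \right)}}{36} + \frac{\log{\left(27 \right)}}{72}.

Antiderivative: F(x) = - \frac{\log{\left(x - 1 \right)}}{36} + \frac{\log{\left(x^{2} - 2 x - 8 \right)}}{72}; value = - \frac{\log{\left(6 \right)}}{36} - \frac{\log{\left(7 \right)}}{72} + \frac{\log{\left(4 \right)}}{36} + \frac{\log{\left(27 \right)}}{72}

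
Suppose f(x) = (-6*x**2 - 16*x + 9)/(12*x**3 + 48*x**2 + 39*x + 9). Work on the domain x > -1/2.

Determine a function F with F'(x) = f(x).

The denominator factors as 3*(x + 3)*(2*x + 1)**2; partial fractions split f into directly integrable pieces: -27/(25*(2*x + 1)) + 31/(15*(2*x + 1)**2) + 1/(25*(x + 3)).
Check: d/dx[(-81*(2*x + 1)*log(x + 1/2) + 6*(2*x + 1)*log(x + 3) - 155)/(150*(2*x + 1))] = (-6*x**2 - 16*x + 9)/(12*x**3 + 48*x**2 + 39*x + 9) = f(x).

An antiderivative is F(x) = (-81*(2*x + 1)*log(x + 1/2) + 6*(2*x + 1)*log(x + 3) - 155)/(150*(2*x + 1)).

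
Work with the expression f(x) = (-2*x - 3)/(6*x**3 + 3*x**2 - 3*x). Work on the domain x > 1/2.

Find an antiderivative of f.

An antiderivative is F(x) = log(x) - 8*log(x - 1/2)/9 - log(x + 1)/9.

Factor the denominator (3*x*(x + 1)*(2*x - 1)) and decompose: f = -16/(9*(2*x - 1)) - 1/(9*(x + 1)) + 1/x; each piece integrates to a log, atan, or power term.
Check: d/dx[log(x) - 8*log(x - 1/2)/9 - log(x + 1)/9] = (-2*x - 3)/(6*x**3 + 3*x**2 - 3*x) = f(x).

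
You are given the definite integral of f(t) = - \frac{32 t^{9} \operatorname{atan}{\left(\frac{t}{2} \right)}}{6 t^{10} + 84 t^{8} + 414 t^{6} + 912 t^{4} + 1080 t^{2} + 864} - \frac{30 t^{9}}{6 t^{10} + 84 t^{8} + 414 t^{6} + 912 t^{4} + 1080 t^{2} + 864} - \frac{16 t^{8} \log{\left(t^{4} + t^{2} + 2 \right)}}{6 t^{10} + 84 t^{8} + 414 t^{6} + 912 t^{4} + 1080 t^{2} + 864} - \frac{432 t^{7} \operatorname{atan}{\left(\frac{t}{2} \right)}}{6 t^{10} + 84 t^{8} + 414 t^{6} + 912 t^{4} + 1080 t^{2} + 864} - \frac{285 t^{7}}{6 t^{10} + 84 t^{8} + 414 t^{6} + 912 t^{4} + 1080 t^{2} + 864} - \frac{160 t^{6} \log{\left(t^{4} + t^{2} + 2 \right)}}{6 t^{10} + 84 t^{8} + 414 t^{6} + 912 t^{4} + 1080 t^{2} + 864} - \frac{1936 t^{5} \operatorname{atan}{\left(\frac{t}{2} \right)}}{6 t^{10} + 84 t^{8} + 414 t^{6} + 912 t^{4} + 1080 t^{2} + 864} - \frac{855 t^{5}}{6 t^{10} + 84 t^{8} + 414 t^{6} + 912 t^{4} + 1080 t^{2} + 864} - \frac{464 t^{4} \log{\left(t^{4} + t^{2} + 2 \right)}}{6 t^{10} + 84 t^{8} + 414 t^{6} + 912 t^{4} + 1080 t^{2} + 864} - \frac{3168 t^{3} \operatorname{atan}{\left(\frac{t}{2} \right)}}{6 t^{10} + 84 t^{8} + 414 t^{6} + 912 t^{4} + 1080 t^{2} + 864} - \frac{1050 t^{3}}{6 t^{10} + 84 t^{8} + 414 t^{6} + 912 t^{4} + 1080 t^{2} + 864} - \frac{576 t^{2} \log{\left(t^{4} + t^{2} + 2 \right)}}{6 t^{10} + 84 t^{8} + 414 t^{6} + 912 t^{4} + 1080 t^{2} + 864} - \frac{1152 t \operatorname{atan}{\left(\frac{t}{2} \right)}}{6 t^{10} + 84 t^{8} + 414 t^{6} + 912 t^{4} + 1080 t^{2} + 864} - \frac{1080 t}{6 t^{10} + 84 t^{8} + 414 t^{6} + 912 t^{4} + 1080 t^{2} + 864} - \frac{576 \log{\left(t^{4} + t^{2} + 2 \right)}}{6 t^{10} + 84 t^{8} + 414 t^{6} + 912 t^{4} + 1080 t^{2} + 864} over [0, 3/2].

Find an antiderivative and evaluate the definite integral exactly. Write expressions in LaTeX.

Integrate term by term and add the pieces.
F(t) = - \frac{15 \log{\left(\frac{t^{4}}{3} + 3 t^{2} + 6 \right)} + 16 \log{\left(t^{4} + t^{2} + 2 \right)} \operatorname{atan}{\left(\frac{t}{2} \right)}}{12} is an antiderivative of f.
Check: d/dt[- \frac{15 \log{\left(\frac{t^{4}}{3} + 3 t^{2} + 6 \right)} + 16 \log{\left(t^{4} + t^{2} + 2 \right)} \operatorname{atan}{\left(\frac{t}{2} \right)}}{12}] = \frac{- 32 t^{9} \operatorname{atan}{\left(\frac{t}{2} \right)} - 30 t^{9} - 16 t^{8} \log{\left(t^{4} + t^{2} + 2 \right)} - 432 t^{7} \operatorname{atan}{\left(\frac{t}{2} \right)} - 285 t^{7} - 160 t^{6} \log{\left(t^{4} + t^{2} + 2 \right)} - 1936 t^{5} \operatorname{atan}{\left(\frac{t}{2} \right)} - 855 t^{5} - 464 t^{4} \log{\left(t^{4} + t^{2} + 2 \right)} - 3168 t^{3} \operatorname{atan}{\left(\frac{t}{2} \right)} - 1050 t^{3} - 576 t^{2} \log{\left(t^{4} + t^{2} + 2 \right)} - 1152 t \operatorname{atan}{\left(\frac{t}{2} \right)} - 1080 t - 576 \log{\left(t^{4} + t^{2} + 2 \right)}}{6 t^{10} + 84 t^{8} + 414 t^{6} + 912 t^{4} + 1080 t^{2} + 864}, which equals f(t).
F(3/2) = - \frac{5 \log{\left(\frac{231}{16} \right)}}{4} - \frac{4 \log{\left(\frac{149}{16} \right)} \operatorname{atan}{\left(\frac{3}{4} \right)}}{3}; F(0) = - \frac{5 \log{\left(6 \right)}}{4}.
Integral = F(3/2) - F(0) = - \frac{5 \log{\left(\frac{231}{16} \right)}}{4} - \frac{4 \log{\left(\frac{149}{16} \right)} \operatorname{atan}{\left(\frac{3}{4} \right)}}{3} + \frac{5 \log{\left(6 \right)}}{4}.

Antiderivative: F(t) = - \frac{15 \log{\left(\frac{t^{4}}{3} + 3 t^{2} + 6 \right)} + 16 \log{\left(t^{4} + t^{2} + 2 \right)} \operatorname{atan}{\left(\frac{t}{2} \right)}}{12}; value = - \frac{5 \log{\left(\frac{231}{16} \right)}}{4} - \frac{4 \log{\left(\frac{149}{16} \right)} \operatorname{atan}{\left(\frac{3}{4} \right)}}{3} + \frac{5 \log{\left(6 \right)}}{4}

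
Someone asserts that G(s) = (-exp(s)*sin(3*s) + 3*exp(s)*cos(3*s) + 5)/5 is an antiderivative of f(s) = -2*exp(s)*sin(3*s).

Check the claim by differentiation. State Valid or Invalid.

d/ds[G] = -2*exp(s)*sin(3*s)
This equals f(s) exactly, so the claim holds.

Valid. The derivative of G reproduces f.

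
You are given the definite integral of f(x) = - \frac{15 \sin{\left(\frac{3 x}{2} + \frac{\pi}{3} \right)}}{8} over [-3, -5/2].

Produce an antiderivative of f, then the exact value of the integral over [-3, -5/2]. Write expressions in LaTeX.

Antiderivative: F(x) = \frac{5 \cos{\left(\frac{3 x}{2} + \frac{\pi}{3} \right)}}{4}; value = \frac{5 \sin{\left(\frac{\pi}{6} + \frac{15}{4} \right)}}{4} - \frac{5 \sin{\left(\frac{\pi}{6} + \frac{9}{2} \right)}}{4}

For F(x) to be correct the identity F'(x) - f(x) = 0 must hold.
F(x) = \frac{5 \cos{\left(\frac{3 x}{2} + \frac{\pi}{3} \right)}}{4} is an antiderivative of f.
Check: d/dx[\frac{5 \cos{\left(\frac{3 x}{2} + \frac{\pi}{3} \right)}}{4}] = - \frac{15 \sin{\left(\frac{3 x}{2} + \frac{\pi}{3} \right)}}{8} = f(x).
F(-5/2) = \frac{5 \sin{\left(\frac{\pi}{6} + \frac{15}{4} \right)}}{4}; F(-3) = \frac{5 \sin{\left(\frac{\pi}{6} + \frac{9}{2} \right)}}{4}.
Integral = F(-5/2) - F(-3) = \frac{5 \sin{\left(\frac{\pi}{6} + \frac{15}{4} \right)}}{4} - \frac{5 \sin{\left(\frac{\pi}{6} + \frac{9}{2} \right)}}{4}.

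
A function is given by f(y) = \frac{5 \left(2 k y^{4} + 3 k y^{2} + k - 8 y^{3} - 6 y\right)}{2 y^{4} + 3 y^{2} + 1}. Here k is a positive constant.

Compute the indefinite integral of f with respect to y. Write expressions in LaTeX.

A candidate is checked by its d/dy: the result must match f(y).
Check: d/dy[5 k y - 5 \log{\left(\frac{2 y^{4}}{3} + y^{2} + \frac{1}{3} \right)}] = \frac{10 k y^{4} + 15 k y^{2} + 5 k - 40 y^{3} - 30 y}{2 y^{4} + 3 y^{2} + 1}, which equals f(y).

F(y) = 5 k y - 5 \log{\left(\frac{2 y^{4}}{3} + y^{2} + \frac{1}{3} \right)} + C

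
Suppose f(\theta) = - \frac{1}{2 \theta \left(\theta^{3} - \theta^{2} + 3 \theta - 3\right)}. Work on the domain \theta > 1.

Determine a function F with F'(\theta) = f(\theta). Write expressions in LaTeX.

The denominator factors as 2 \theta \left(\theta - 1\right) \left(\theta^{2} + 3\right); partial fractions split f into directly integrable pieces: - \frac{\theta - 3}{24 \left(\theta^{2} + 3\right)} - \frac{1}{8 \left(\theta - 1\right)} + \frac{1}{6 \theta}.
Check: d/d\theta[\frac{8 \log{\left(\theta \right)} - 6 \log{\left(\theta - 1 \right)} - \log{\left(\theta^{2} + 3 \right)} + 2 \sqrt{3} \operatorname{atan}{\left(\frac{\sqrt{3} \theta}{3} \right)}}{48}] = - \frac{1}{2 \theta^{4} - 2 \theta^{3} + 6 \theta^{2} - 6 \theta}, which equals f(\theta).

An antiderivative is F(\theta) = \frac{8 \log{\left(\theta \right)} - 6 \log{\left(\theta - 1 \right)} - \log{\left(\theta^{2} + 3 \right)} + 2 \sqrt{3} \operatorname{atan}{\left(\frac{\sqrt{3} \theta}{3} \right)}}{48}.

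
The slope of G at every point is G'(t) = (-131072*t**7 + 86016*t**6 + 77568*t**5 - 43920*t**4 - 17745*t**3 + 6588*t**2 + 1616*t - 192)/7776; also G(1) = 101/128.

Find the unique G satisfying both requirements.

The substitution u = 4*t**2/3 - t/4 - 1/3 works: G'(t) is exactly (dG/du)*(du/dt) for that inner function.
A general antiderivative is -2*(4*t**2/3 - t/4 - 1/3)**4/3 + C.
The condition gives C = 101/128 - (-27/128) = 1.
So G(t) = (31104 - (16*t**2 - 3*t - 4)**4)/31104.
Check: d/dt[(31104 - (16*t**2 - 3*t - 4)**4)/31104] = -4096*t**7/243 + 896*t**6/81 + 808*t**5/81 - 305*t**4/54 - 5915*t**3/2592 + 61*t**2/72 + 101*t/486 - 2/81, which equals G'(t).

G(t) = (31104 - (16*t**2 - 3*t - 4)**4)/31104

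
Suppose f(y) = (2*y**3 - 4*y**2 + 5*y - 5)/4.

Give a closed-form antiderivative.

An antiderivative is F(y) = y**4/8 - y**3/3 + 5*y**2/8 - 5*y/4.

An antiderivative F(y) passes only if d/dy[F] lands on f(y) exactly.
Check: d/dy[y**4/8 - y**3/3 + 5*y**2/8 - 5*y/4] = y**3/2 - y**2 + 5*y/4 - 5/4, which equals f(y).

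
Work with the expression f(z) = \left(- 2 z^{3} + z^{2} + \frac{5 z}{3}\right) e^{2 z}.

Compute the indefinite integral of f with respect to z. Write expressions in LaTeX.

Recognize the product-rule pattern: f = u'v + uv' with u = - z^{3} + 2 z^{2} - \frac{7 z}{6} + \frac{7}{12}, v = e^{2 z}, so integration by parts undoes it.
Check: d/dz[\frac{\left(- 12 z^{3} + 24 z^{2} - 14 z + 7\right) e^{2 z}}{12}] = - 2 z^{3} e^{2 z} + z^{2} e^{2 z} + \frac{5 z e^{2 z}}{3}, which equals f(z).

F(z) = \frac{\left(- 12 z^{3} + 24 z^{2} - 14 z + 7\right) e^{2 z}}{12} + C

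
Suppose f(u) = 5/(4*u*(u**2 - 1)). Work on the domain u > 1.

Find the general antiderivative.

Factor the denominator (4*u*(u - 1)*(u + 1)) and decompose: f = 5/(8*(u + 1)) + 5/(8*(u - 1)) - 5/(4*u); each piece integrates to a log, atan, or power term.
Check: d/du[-5*log(u)/4 + 5*log(u**2 - 1)/8] = 5/(4*u**3 - 4*u), which equals f(u).

F(u) = -5*log(u)/4 + 5*log(u**2 - 1)/8 + C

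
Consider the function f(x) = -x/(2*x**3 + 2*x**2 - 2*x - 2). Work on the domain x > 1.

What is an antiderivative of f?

The denominator factors as 2*(x - 1)*(x + 1)**2; partial fractions split f into directly integrable pieces: 1/(8*(x + 1)) - 1/(4*(x + 1)**2) - 1/(8*(x - 1)).
Check: d/dx[(-x*log(x - 1) + x*log(x + 1) - log(x - 1) + log(x + 1) + 2)/(8*x + 8)] = -x/(2*x**3 + 2*x**2 - 2*x - 2) = f(x).

An antiderivative is F(x) = (-x*log(x - 1) + x*log(x + 1) - log(x - 1) + log(x + 1) + 2)/(8*x + 8).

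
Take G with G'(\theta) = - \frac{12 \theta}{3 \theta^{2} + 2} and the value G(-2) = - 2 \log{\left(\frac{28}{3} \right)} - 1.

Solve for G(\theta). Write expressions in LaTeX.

G'(\theta) matches the chain-rule pattern g'(h)*h' with inner function h(\theta) = 2 \theta^{2} + \frac{4}{3}; substituting u = h(\theta) collapses the integral.
A general antiderivative is - 2 \log{\left(2 \theta^{2} + \frac{4}{3} \right)} + C.
The condition gives C = - 2 \log{\left(\frac{28}{3} \right)} - 1 - (- 2 \log{\left(\frac{28}{3} \right)}) = -1.
So G(\theta) = - 2 \log{\left(2 \theta^{2} + \frac{4}{3} \right)} - 1.
Check: d/d\theta[- 2 \log{\left(2 \theta^{2} + \frac{4}{3} \right)} - 1] = - \frac{12 \theta}{3 \theta^{2} + 2} = G'(\theta).

G(\theta) = - 2 \log{\left(2 \theta^{2} + \frac{4}{3} \right)} - 1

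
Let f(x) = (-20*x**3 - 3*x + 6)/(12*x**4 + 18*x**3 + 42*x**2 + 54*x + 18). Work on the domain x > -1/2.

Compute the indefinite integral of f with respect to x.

F(x) = (320*log(x + 1/2) - 754*log(x + 1) - 303*log(x**2 + 3) + 322*sqrt(3)*atan(sqrt(3)*x/3))/624 + C

Factor the denominator (6*(x + 1)*(2*x + 1)*(x**2 + 3)) and decompose: f = -(101*x - 161)/(104*(x**2 + 3)) + 40/(39*(2*x + 1)) - 29/(24*(x + 1)); each piece integrates to a log, atan, or power term.
Check: d/dx[(320*log(x + 1/2) - 754*log(x + 1) - 303*log(x**2 + 3) + 322*sqrt(3)*atan(sqrt(3)*x/3))/624] = (-20*x**3 - 3*x + 6)/(12*x**4 + 18*x**3 + 42*x**2 + 54*x + 18) = f(x).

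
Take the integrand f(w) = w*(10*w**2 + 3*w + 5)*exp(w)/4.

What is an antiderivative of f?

f has the shape u'v + uv' for u = 5*w**3/2 - 27*w**2/4 + 59*w/4 - 59/4 and v = exp(w) — it is the derivative of the product u*v.
Check: d/dw[(10*w**3 - 27*w**2 + 59*w - 59)*exp(w)/4] = 5*w**3*exp(w)/2 + 3*w**2*exp(w)/4 + 5*w*exp(w)/4, which equals f(w).

An antiderivative is F(w) = (10*w**3 - 27*w**2 + 59*w - 59)*exp(w)/4.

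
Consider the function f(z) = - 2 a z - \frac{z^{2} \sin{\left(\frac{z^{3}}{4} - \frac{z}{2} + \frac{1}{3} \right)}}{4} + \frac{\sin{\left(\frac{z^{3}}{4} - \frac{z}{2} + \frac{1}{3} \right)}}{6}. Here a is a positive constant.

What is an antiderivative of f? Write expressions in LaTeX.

Integrate term by term and add the pieces.
Check: d/dz[- a z^{2} + \frac{\cos{\left(\frac{z^{3}}{4} - \frac{z}{2} + \frac{1}{3} \right)}}{3}] = - 2 a z - \frac{z^{2} \sin{\left(\frac{z^{3}}{4} - \frac{z}{2} + \frac{1}{3} \right)}}{4} + \frac{\sin{\left(\frac{z^{3}}{4} - \frac{z}{2} + \frac{1}{3} \right)}}{6} = f(z).

An antiderivative is F(z) = - a z^{2} + \frac{\cos{\left(\frac{z^{3}}{4} - \frac{z}{2} + \frac{1}{3} \right)}}{3}.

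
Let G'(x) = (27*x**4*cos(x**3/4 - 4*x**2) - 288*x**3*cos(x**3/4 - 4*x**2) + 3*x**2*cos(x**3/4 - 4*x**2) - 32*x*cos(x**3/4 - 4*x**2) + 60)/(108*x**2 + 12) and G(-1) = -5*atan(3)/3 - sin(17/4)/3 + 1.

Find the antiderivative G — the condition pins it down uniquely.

G(x) = sin(x**3/4 - 4*x**2)/3 + 5*atan(3*x)/3 + 1

Recover the given G'(x) by differentiating a candidate G(x); any mismatch rules it out.
A general antiderivative is sin(x**3/4 - 4*x**2)/3 + 5*atan(3*x)/3 + C.
The condition gives C = -5*atan(3)/3 - sin(17/4)/3 + 1 - (-5*atan(3)/3 - sin(17/4)/3) = 1.
So G(x) = sin(x**3/4 - 4*x**2)/3 + 5*atan(3*x)/3 + 1.
Check: d/dx[sin(x**3/4 - 4*x**2)/3 + 5*atan(3*x)/3 + 1] = (27*x**4*cos(x**3/4 - 4*x**2) - 288*x**3*cos(x**3/4 - 4*x**2) + 3*x**2*cos(x**3/4 - 4*x**2) - 32*x*cos(x**3/4 - 4*x**2) + 60)/(108*x**2 + 12) = G'(x).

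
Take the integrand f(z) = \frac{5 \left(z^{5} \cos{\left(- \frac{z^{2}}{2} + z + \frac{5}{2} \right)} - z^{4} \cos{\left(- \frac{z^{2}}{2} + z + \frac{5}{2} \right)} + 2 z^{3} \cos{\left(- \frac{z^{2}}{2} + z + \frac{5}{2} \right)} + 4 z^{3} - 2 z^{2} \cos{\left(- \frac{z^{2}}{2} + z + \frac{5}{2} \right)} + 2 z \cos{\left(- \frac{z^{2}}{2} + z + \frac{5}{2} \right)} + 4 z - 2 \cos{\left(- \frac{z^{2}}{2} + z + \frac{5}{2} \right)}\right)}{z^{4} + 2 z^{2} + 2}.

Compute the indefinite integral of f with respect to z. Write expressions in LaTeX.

For F(z) to be correct the identity F'(z) - f(z) = 0 must hold.
Check: d/dz[5 \log{\left(z^{4} + 2 z^{2} + 2 \right)} - 5 \sin{\left(- \frac{z^{2}}{2} + z + \frac{5}{2} \right)}] = \frac{5 z^{5} \cos{\left(- \frac{z^{2}}{2} + z + \frac{5}{2} \right)} - 5 z^{4} \cos{\left(- \frac{z^{2}}{2} + z + \frac{5}{2} \right)} + 10 z^{3} \cos{\left(- \frac{z^{2}}{2} + z + \frac{5}{2} \right)} + 20 z^{3} - 10 z^{2} \cos{\left(- \frac{z^{2}}{2} + z + \frac{5}{2} \right)} + 10 z \cos{\left(- \frac{z^{2}}{2} + z + \frac{5}{2} \right)} + 20 z - 10 \cos{\left(- \frac{z^{2}}{2} + z + \frac{5}{2} \right)}}{z^{4} + 2 z^{2} + 2}, which equals f(z).

F(z) = 5 \log{\left(z^{4} + 2 z^{2} + 2 \right)} - 5 \sin{\left(- \frac{z^{2}}{2} + z + \frac{5}{2} \right)} + C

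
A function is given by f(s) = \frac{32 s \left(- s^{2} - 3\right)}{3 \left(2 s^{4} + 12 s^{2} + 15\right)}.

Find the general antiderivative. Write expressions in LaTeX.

f matches the chain-rule pattern g'(h)*h' with inner function h(s) = \frac{2 s^{4}}{3} + 4 s^{2} + 5; substituting u = h(s) collapses the integral.
Check: d/ds[- \frac{4 \log{\left(\frac{2 s^{4}}{3} + 4 s^{2} + 5 \right)}}{3}] = \frac{- 32 s^{3} - 96 s}{6 s^{4} + 36 s^{2} + 45}, which equals f(s).

F(s) = - \frac{4 \log{\left(\frac{2 s^{4}}{3} + 4 s^{2} + 5 \right)}}{3} + C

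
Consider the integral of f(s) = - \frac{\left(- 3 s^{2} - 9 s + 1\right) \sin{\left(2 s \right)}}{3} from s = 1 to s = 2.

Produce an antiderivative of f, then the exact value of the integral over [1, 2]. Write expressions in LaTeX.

Check any antiderivative F(s) by computing F'(s) and comparing it with f(s).
F(s) = - \frac{s^{2} \cos{\left(2 s \right)}}{2} + \frac{s \sin{\left(2 s \right)}}{2} - \frac{3 s \cos{\left(2 s \right)}}{2} + \frac{3 \sin{\left(2 s \right)}}{4} + \frac{5 \cos{\left(2 s \right)}}{12} is an antiderivative of f.
Check: d/ds[- \frac{s^{2} \cos{\left(2 s \right)}}{2} + \frac{s \sin{\left(2 s \right)}}{2} - \frac{3 s \cos{\left(2 s \right)}}{2} + \frac{3 \sin{\left(2 s \right)}}{4} + \frac{5 \cos{\left(2 s \right)}}{12}] = s^{2} \sin{\left(2 s \right)} + 3 s \sin{\left(2 s \right)} - \frac{\sin{\left(2 s \right)}}{3}, which equals f(s).
F(2) = \frac{7 \sin{\left(4 \right)}}{4} - \frac{55 \cos{\left(4 \right)}}{12}; F(1) = - \frac{19 \cos{\left(2 \right)}}{12} + \frac{5 \sin{\left(2 \right)}}{4}.
Integral = F(2) - F(1) = \frac{7 \sin{\left(4 \right)}}{4} - \frac{5 \sin{\left(2 \right)}}{4} + \frac{19 \cos{\left(2 \right)}}{12} - \frac{55 \cos{\left(4 \right)}}{12}.

Antiderivative: F(s) = - \frac{s^{2} \cos{\left(2 s \right)}}{2} + \frac{s \sin{\left(2 s \right)}}{2} - \frac{3 s \cos{\left(2 s \right)}}{2} + \frac{3 \sin{\left(2 s \right)}}{4} + \frac{5 \cos{\left(2 s \right)}}{12}; value = \frac{7 \sin{\left(4 \right)}}{4} - \frac{5 \sin{\left(2 \right)}}{4} + \frac{19 \cos{\left(2 \right)}}{12} - \frac{55 \cos{\left(4 \right)}}{12}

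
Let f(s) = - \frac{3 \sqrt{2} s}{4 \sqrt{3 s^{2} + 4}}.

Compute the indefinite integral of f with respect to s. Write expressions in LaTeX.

F(s) = - \frac{\sqrt{2} \sqrt{3 s^{2} + 4}}{4} + C

The substitution u = \frac{3 s^{2}}{2} + 2 works: f is exactly (dF/du)*(du/ds) for that inner function.
Check: d/ds[- \frac{\sqrt{2} \sqrt{3 s^{2} + 4}}{4}] = - \frac{3 \sqrt{2} s}{4 \sqrt{3 s^{2} + 4}} = f(s).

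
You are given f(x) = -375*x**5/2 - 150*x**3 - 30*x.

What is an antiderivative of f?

The substitution u = 5*x**2/2 + 1 works: f is exactly (dF/du)*(du/dx) for that inner function.
Check: d/dx[-(5*x**2 + 2)**3/4] = -375*x**5/2 - 150*x**3 - 30*x = f(x).

An antiderivative is F(x) = -(5*x**2 + 2)**3/4.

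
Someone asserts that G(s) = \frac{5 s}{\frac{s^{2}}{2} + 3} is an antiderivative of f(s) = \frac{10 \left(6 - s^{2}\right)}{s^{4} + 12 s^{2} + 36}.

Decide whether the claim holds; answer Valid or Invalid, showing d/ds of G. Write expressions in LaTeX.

d/ds[G] = \frac{60 - 10 s^{2}}{s^{4} + 12 s^{2} + 36}
This equals f(s) exactly, so the claim holds.

Valid. The derivative of G reproduces f.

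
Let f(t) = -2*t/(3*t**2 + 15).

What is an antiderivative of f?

An antiderivative is F(t) = -log(t**2 + 5)/3.

The substitution u = t**2 + 5 works: f is exactly (dF/du)*(du/dt) for that inner function.
Check: d/dt[-log(t**2 + 5)/3] = -2*t/(3*t**2 + 15) = f(t).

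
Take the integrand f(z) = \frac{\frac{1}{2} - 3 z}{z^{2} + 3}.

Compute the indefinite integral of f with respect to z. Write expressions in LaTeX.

Whatever form F(z) takes, F'(z) = f(z) is non-negotiable.
Check: d/dz[\frac{- 9 \log{\left(z^{2} + 3 \right)} + \sqrt{3} \operatorname{atan}{\left(\frac{\sqrt{3} z}{3} \right)}}{6}] = \frac{1 - 6 z}{2 z^{2} + 6}, which equals f(z).

F(z) = \frac{- 9 \log{\left(z^{2} + 3 \right)} + \sqrt{3} \operatorname{atan}{\left(\frac{\sqrt{3} z}{3} \right)}}{6} + C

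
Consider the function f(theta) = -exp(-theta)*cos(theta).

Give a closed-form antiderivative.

Any candidate F(theta) must reproduce f(theta) exactly when differentiated.
Check: d/dtheta[-exp(-theta)*sin(theta)/2 + exp(-theta)*cos(theta)/2] = -exp(-theta)*cos(theta) = f(theta).

An antiderivative is F(theta) = -exp(-theta)*sin(theta)/2 + exp(-theta)*cos(theta)/2.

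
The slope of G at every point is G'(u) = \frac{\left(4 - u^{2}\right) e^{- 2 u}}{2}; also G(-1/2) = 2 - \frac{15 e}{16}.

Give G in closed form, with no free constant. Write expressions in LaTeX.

G(u) = \frac{\left(2 u^{2} + 2 u - 7\right) e^{- 2 u}}{8} + 2

G'(u) has the shape v'r + vr' for v = \frac{u^{2}}{4} + \frac{u}{4} - \frac{7}{8} and r = e^{- 2 u} — it is the derivative of the product v*r.
A general antiderivative is \frac{\left(2 u^{2} + 2 u - 7\right) e^{- 2 u}}{8} + C.
The condition gives C = 2 - \frac{15 e}{16} - (- \frac{15 e}{16}) = 2.
So G(u) = \frac{\left(2 u^{2} + 2 u - 7\right) e^{- 2 u}}{8} + 2.
Check: d/du[\frac{\left(2 u^{2} + 2 u - 7\right) e^{- 2 u}}{8} + 2] = \frac{\left(4 - u^{2}\right) e^{- 2 u}}{2} = G'(u).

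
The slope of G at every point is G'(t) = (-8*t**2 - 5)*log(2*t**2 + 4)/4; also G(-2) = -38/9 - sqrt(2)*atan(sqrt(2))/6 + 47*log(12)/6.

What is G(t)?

G(t) = -2*t**3*log(2*t**2 + 4)/3 + 4*t**3/9 - 5*t*log(2*t**2 + 4)/4 - t/6 + sqrt(2)*atan(sqrt(2)*t/2)/6 - 1

Any candidate G(t) must reproduce the stated G'(t) exactly.
A general antiderivative is 4*t**3/9 - t/6 + (-2*t**3/3 - 5*t/4)*log(2*t**2 + 4) + sqrt(2)*atan(sqrt(2)*t/2)/6 + C.
The condition gives C = -38/9 - sqrt(2)*atan(sqrt(2))/6 + 47*log(12)/6 - (-29/9 - sqrt(2)*atan(sqrt(2))/6 + 47*log(12)/6) = -1.
So G(t) = -2*t**3*log(2*t**2 + 4)/3 + 4*t**3/9 - 5*t*log(2*t**2 + 4)/4 - t/6 + sqrt(2)*atan(sqrt(2)*t/2)/6 - 1.
Check: d/dt[-2*t**3*log(2*t**2 + 4)/3 + 4*t**3/9 - 5*t*log(2*t**2 + 4)/4 - t/6 + sqrt(2)*atan(sqrt(2)*t/2)/6 - 1] = -2*t**2*log(t**2 + 2) - 2*t**2*log(2) - 5*log(t**2 + 2)/4 - 5*log(2)/4, which equals G'(t).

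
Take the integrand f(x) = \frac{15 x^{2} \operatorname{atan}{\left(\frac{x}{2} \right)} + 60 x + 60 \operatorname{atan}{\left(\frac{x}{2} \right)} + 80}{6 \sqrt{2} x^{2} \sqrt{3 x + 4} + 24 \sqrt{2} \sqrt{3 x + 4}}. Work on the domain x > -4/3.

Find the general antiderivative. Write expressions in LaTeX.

f has the shape u'v + uv' for u = \frac{5 \sqrt{\frac{3 x}{2} + 2}}{3} and v = \operatorname{atan}{\left(\frac{x}{2} \right)} — it is the derivative of the product u*v.
Check: d/dx[\frac{5 \sqrt{\frac{3 x}{2} + 2} \operatorname{atan}{\left(\frac{x}{2} \right)}}{3}] = \frac{15 x^{2} \operatorname{atan}{\left(\frac{x}{2} \right)} + 60 x + 60 \operatorname{atan}{\left(\frac{x}{2} \right)} + 80}{6 \sqrt{2} x^{2} \sqrt{3 x + 4} + 24 \sqrt{2} \sqrt{3 x + 4}} = f(x).

F(x) = \frac{5 \sqrt{\frac{3 x}{2} + 2} \operatorname{atan}{\left(\frac{x}{2} \right)}}{3} + C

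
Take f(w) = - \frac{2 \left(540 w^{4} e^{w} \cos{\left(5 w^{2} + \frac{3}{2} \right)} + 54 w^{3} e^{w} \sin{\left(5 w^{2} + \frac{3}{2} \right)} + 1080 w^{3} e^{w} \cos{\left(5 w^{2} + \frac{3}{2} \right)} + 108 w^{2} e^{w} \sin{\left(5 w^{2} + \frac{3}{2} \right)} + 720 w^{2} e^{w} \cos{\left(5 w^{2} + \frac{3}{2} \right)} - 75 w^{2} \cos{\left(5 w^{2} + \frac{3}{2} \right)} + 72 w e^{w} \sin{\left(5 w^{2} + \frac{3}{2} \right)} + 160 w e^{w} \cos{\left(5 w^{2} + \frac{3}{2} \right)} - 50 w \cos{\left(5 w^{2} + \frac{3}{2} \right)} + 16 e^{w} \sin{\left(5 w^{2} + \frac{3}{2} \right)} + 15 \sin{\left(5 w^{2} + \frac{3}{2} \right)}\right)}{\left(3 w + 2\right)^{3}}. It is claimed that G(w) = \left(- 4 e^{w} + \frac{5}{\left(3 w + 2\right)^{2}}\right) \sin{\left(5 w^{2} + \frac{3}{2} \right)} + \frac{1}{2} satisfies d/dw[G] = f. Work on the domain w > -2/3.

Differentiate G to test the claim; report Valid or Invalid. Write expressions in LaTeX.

d/dw[G] = \frac{- 1080 w^{4} e^{w} \cos{\left(5 w^{2} + \frac{3}{2} \right)} - 108 w^{3} e^{w} \sin{\left(5 w^{2} + \frac{3}{2} \right)} - 2160 w^{3} e^{w} \cos{\left(5 w^{2} + \frac{3}{2} \right)} - 216 w^{2} e^{w} \sin{\left(5 w^{2} + \frac{3}{2} \right)} - 1440 w^{2} e^{w} \cos{\left(5 w^{2} + \frac{3}{2} \right)} + 150 w^{2} \cos{\left(5 w^{2} + \frac{3}{2} \right)} - 144 w e^{w} \sin{\left(5 w^{2} + \frac{3}{2} \right)} - 320 w e^{w} \cos{\left(5 w^{2} + \frac{3}{2} \right)} + 100 w \cos{\left(5 w^{2} + \frac{3}{2} \right)} - 32 e^{w} \sin{\left(5 w^{2} + \frac{3}{2} \right)} - 30 \sin{\left(5 w^{2} + \frac{3}{2} \right)}}{27 w^{3} + 54 w^{2} + 36 w + 8}
This equals f(w) exactly, so the claim holds.

Valid. The derivative of G reproduces f.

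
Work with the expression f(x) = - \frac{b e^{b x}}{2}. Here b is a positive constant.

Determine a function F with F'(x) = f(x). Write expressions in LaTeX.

A first test for any F(x): its x-derivative must equal f(x) identically.
Check: d/dx[- \frac{e^{b x}}{2}] = - \frac{b e^{b x}}{2} = f(x).

An antiderivative is F(x) = - \frac{e^{b x}}{2}.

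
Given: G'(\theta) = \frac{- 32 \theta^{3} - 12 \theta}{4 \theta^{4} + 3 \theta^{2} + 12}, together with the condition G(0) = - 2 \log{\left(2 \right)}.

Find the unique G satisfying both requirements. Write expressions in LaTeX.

G(\theta) = - 2 \log{\left(\frac{2 \theta^{4}}{3} + \frac{\theta^{2}}{2} + 2 \right)}

The substitution u = \frac{2 \theta^{4}}{3} + \frac{\theta^{2}}{2} + 2 works: G'(\theta) is exactly (dG/du)*(du/d\theta) for that inner function.
A general antiderivative is - 2 \log{\left(\frac{2 \theta^{4}}{3} + \frac{\theta^{2}}{2} + 2 \right)} + C.
The condition gives C = - 2 \log{\left(2 \right)} - (- 2 \log{\left(2 \right)}) = 0.
So G(\theta) = - 2 \log{\left(\frac{2 \theta^{4}}{3} + \frac{\theta^{2}}{2} + 2 \right)}.
Check: d/d\theta[- 2 \log{\left(\frac{2 \theta^{4}}{3} + \frac{\theta^{2}}{2} + 2 \right)}] = \frac{- 32 \theta^{3} - 12 \theta}{4 \theta^{4} + 3 \theta^{2} + 12} = G'(\theta).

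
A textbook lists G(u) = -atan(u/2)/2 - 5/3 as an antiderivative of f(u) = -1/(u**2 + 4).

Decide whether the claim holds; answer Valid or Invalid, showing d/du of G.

d/du[G] = -1/(u**2 + 4)
This equals f(u) exactly, so the claim holds.

Valid - differentiating G returns exactly f.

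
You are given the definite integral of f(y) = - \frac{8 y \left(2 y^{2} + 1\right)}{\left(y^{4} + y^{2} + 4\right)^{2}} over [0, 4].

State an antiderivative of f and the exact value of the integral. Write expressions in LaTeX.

f matches the chain-rule pattern g'(h)*h' with inner function h(y) = y^{4} + y^{2} + 4; substituting u = h(y) collapses the integral.
F(y) = \frac{4}{y^{4} + y^{2} + 4} is an antiderivative of f.
Check: d/dy[\frac{4}{y^{4} + y^{2} + 4}] = \frac{- 16 y^{3} - 8 y}{y^{8} + 2 y^{6} + 9 y^{4} + 8 y^{2} + 16}, which equals f(y).
F(4) = \frac{1}{69}; F(0) = 1.
Integral = F(4) - F(0) = - \frac{68}{69}.

Antiderivative: F(y) = \frac{4}{y^{4} + y^{2} + 4}; value = - \frac{68}{69}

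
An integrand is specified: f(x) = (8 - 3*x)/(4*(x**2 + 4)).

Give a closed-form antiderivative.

An antiderivative is F(x) = (-3*log(x**2 + 4) + 8*atan(x/2))/8.

For F(x) to be correct the identity F'(x) - f(x) = 0 must hold.
Check: d/dx[(-3*log(x**2 + 4) + 8*atan(x/2))/8] = (8 - 3*x)/(4*x**2 + 16), which equals f(x).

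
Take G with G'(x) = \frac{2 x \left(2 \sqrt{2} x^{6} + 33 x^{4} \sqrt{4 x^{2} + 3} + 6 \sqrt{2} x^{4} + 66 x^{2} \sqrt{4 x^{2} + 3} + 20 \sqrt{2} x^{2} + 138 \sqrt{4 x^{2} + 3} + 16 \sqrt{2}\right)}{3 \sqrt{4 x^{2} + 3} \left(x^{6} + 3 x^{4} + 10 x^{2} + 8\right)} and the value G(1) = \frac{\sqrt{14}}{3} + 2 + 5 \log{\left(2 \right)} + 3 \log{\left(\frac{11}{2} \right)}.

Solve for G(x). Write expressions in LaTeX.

G(x) = \frac{\sqrt{2} \sqrt{4 x^{2} + 3} + 15 \log{\left(x^{2} + 1 \right)} + 9 \log{\left(\frac{x^{4}}{2} + x^{2} + 4 \right)} + 6}{3}

The proposed G(x) is checked by its d/dx: the result must match the given G'(x).
A general antiderivative is \frac{2 \sqrt{2 x^{2} + \frac{3}{2}}}{3} + 5 \log{\left(x^{2} + 1 \right)} + 3 \log{\left(\frac{x^{4}}{2} + x^{2} + 4 \right)} + C.
The condition gives C = \frac{\sqrt{14}}{3} + 2 + 5 \log{\left(2 \right)} + 3 \log{\left(\frac{11}{2} \right)} - (\frac{\sqrt{14}}{3} + 5 \log{\left(2 \right)} + 3 \log{\left(\frac{11}{2} \right)}) = 2.
So G(x) = \frac{\sqrt{2} \sqrt{4 x^{2} + 3} + 15 \log{\left(x^{2} + 1 \right)} + 9 \log{\left(\frac{x^{4}}{2} + x^{2} + 4 \right)} + 6}{3}.
Check: d/dx[\frac{\sqrt{2} \sqrt{4 x^{2} + 3} + 15 \log{\left(x^{2} + 1 \right)} + 9 \log{\left(\frac{x^{4}}{2} + x^{2} + 4 \right)} + 6}{3}] = \frac{4 \sqrt{2} x^{7} + 66 x^{5} \sqrt{4 x^{2} + 3} + 12 \sqrt{2} x^{5} + 132 x^{3} \sqrt{4 x^{2} + 3} + 40 \sqrt{2} x^{3} + 276 x \sqrt{4 x^{2} + 3} + 32 \sqrt{2} x}{3 x^{6} \sqrt{4 x^{2} + 3} + 9 x^{4} \sqrt{4 x^{2} + 3} + 30 x^{2} \sqrt{4 x^{2} + 3} + 24 \sqrt{4 x^{2} + 3}}, which equals G'(x).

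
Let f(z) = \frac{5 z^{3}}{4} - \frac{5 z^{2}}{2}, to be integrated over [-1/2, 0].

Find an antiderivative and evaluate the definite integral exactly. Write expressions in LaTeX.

Integrate term by term and add the pieces.
F(z) = \frac{5 z^{4}}{16} - \frac{5 z^{3}}{6} is an antiderivative of f.
Check: d/dz[\frac{5 z^{4}}{16} - \frac{5 z^{3}}{6}] = \frac{5 z^{3}}{4} - \frac{5 z^{2}}{2} = f(z).
F(0) = 0; F(-1/2) = \frac{95}{768}.
Integral = F(0) - F(-1/2) = - \frac{95}{768}.

Antiderivative: F(z) = \frac{5 z^{4}}{16} - \frac{5 z^{3}}{6}; value = - \frac{95}{768}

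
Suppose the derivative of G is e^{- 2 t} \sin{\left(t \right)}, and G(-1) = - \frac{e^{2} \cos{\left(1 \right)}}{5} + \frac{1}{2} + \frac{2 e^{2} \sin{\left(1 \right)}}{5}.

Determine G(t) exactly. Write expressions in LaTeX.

G(t) = \frac{\left(5 e^{2 t} - 4 \sin{\left(t \right)} - 2 \cos{\left(t \right)}\right) e^{- 2 t}}{10}

A first test for any G(t): its t-derivative must equal the given G'(t).
A general antiderivative is - \frac{2 e^{- 2 t} \sin{\left(t \right)}}{5} - \frac{e^{- 2 t} \cos{\left(t \right)}}{5} + C.
The condition gives C = - \frac{e^{2} \cos{\left(1 \right)}}{5} + \frac{1}{2} + \frac{2 e^{2} \sin{\left(1 \right)}}{5} - (- \frac{e^{2} \cos{\left(1 \right)}}{5} + \frac{2 e^{2} \sin{\left(1 \right)}}{5}) = \frac{1}{2}.
So G(t) = \frac{\left(5 e^{2 t} - 4 \sin{\left(t \right)} - 2 \cos{\left(t \right)}\right) e^{- 2 t}}{10}.
Check: d/dt[\frac{\left(5 e^{2 t} - 4 \sin{\left(t \right)} - 2 \cos{\left(t \right)}\right) e^{- 2 t}}{10}] = e^{- 2 t} \sin{\left(t \right)} = G'(t).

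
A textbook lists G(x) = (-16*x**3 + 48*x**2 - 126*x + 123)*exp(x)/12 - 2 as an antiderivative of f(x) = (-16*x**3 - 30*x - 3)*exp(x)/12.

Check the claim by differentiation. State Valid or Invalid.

d/dx[G] = -4*x**3*exp(x)/3 - 5*x*exp(x)/2 - exp(x)/4
This equals f(x) exactly, so the claim holds.

Valid: G'(x) = f(x).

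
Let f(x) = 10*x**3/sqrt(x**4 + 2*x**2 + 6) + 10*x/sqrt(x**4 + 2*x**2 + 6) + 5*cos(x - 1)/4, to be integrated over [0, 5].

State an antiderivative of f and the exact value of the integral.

Integrate term by term and add the pieces.
F(x) = 5*(4*sqrt(x**4 + 2*x**2 + 6) + sin(x - 1))/4 is an antiderivative of f.
Check: d/dx[5*(4*sqrt(x**4 + 2*x**2 + 6) + sin(x - 1))/4] = (40*x**3 + 40*x + 5*sqrt(x**4 + 2*x**2 + 6)*cos(x - 1))/(4*sqrt(x**4 + 2*x**2 + 6)), which equals f(x).
F(5) = 5*sin(4)/4 + 5*sqrt(681); F(0) = -5*sin(1)/4 + 5*sqrt(6).
Integral = F(5) - F(0) = -5*sqrt(6) + 5*sin(4)/4 + 5*sin(1)/4 + 5*sqrt(681).

Antiderivative: F(x) = 5*(4*sqrt(x**4 + 2*x**2 + 6) + sin(x - 1))/4; value = -5*sqrt(6) + 5*sin(4)/4 + 5*sin(1)/4 + 5*sqrt(681)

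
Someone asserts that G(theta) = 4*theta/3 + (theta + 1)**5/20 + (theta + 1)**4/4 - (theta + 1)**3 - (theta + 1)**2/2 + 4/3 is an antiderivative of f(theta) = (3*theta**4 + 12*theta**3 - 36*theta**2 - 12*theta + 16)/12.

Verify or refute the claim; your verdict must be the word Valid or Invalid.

Invalid: d/dtheta[G] - f = theta**3 + 9*theta**2/2 - 2*theta - 11/4, which is not 0.

d/dtheta[G] = theta**4/4 + 2*theta**3 + 3*theta**2/2 - 3*theta - 17/12
d/dtheta[G] - f(theta) = theta**3 + 9*theta**2/2 - 2*theta - 11/4 != 0.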